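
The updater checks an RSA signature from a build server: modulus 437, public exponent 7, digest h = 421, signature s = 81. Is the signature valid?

invalid

s^2 ≡ 81^2 = 6561 ≡ 6
s^4 ≡ 6^2 = 36
7 = 4 + 2 + 1, so s^7 ≡ 36·6·81 ≡ 16 (mod 437)
The recovered value 16 does not match the digest 421.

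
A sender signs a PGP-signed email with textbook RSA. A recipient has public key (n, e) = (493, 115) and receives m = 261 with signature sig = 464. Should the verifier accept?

accept

sig^2 ≡ 464^2 = 215296 ≡ 348
sig^4 ≡ 348^2 = 121104 ≡ 319
sig^8 ≡ 319^2 = 101761 ≡ 203
sig^16 ≡ 203^2 = 41209 ≡ 290
sig^32 ≡ 290^2 = 84100 ≡ 290
sig^64 ≡ 290^2 = 84100 ≡ 290
115 = 64 + 32 + 16 + 2 + 1, so sig^115 ≡ 290·290·290·348·464 ≡ 261 (mod 493)
261 = m, so the signature checks out.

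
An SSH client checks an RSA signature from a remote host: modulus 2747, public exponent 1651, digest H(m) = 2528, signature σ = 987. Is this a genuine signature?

genuine

Squares mod 2747: σ^1≡987, σ^2≡1731, σ^4≡2131, σ^8≡370, σ^16≡2297, σ^32≡1969, σ^64≡944, σ^128≡1108, σ^256≡2502, σ^512≡2338, σ^1024≡2461
1651 = 1024 + 512 + 64 + 32 + 16 + 2 + 1, so σ^1651 ≡ 2461·2338·944·1969·2297·1731·987 ≡ 2528 (mod 2747)
2528 = H(m), so the signature checks out.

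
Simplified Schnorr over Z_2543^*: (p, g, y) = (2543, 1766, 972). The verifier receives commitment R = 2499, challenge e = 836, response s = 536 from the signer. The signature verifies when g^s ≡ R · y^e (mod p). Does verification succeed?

fails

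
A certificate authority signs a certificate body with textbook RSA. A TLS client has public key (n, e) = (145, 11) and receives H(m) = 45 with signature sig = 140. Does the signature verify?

verifies

sig^2 ≡ 140^2 = 19600 ≡ 25
sig^4 ≡ 25^2 = 625 ≡ 45
sig^8 ≡ 45^2 = 2025 ≡ 140
11 = 8 + 2 + 1, so sig^11 ≡ 140·25·140 ≡ 45 (mod 145)
sig^11 mod 145 = 45 matches H(m).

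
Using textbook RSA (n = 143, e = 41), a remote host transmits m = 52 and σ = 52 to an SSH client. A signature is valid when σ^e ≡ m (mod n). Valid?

σ^2 ≡ 52^2 = 2704 ≡ 130
σ^4 ≡ 130^2 = 16900 ≡ 26
σ^8 ≡ 26^2 = 676 ≡ 104
σ^16 ≡ 104^2 = 10816 ≡ 91
σ^32 ≡ 91^2 = 8281 ≡ 130
41 = 32 + 8 + 1, so σ^41 ≡ 130·104·52 ≡ 52 (mod 143)
Since 52 equals the digest 52, verification succeeds.

yes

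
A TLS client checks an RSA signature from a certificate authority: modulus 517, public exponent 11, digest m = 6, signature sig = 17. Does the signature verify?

verifies

sig^11 mod 517 = 6
Since 6 equals the digest 6, verification succeeds.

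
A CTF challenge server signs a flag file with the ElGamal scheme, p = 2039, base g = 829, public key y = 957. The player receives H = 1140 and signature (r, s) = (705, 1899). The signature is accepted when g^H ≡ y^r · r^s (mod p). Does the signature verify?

Left side g^H mod p:
829^2 = 687241 ≡ 98
829^4 ≡ 98^2 = 9604 ≡ 1448
829^8 ≡ 1448^2 = 2096704 ≡ 612
829^16 ≡ 612^2 = 374544 ≡ 1407
829^32 ≡ 1407^2 = 1979649 ≡ 1819
829^64 ≡ 1819^2 = 3308761 ≡ 1503
829^128 ≡ 1503^2 = 2259009 ≡ 1836
829^256 ≡ 1836^2 = 3370896 ≡ 429
829^512 ≡ 429^2 = 184041 ≡ 531
829^1024 ≡ 531^2 = 281961 ≡ 579
1140 = 1024 + 64 + 32 + 16 + 4, so 829^1140 ≡ 579·1503·1819·1407·1448 ≡ 1591 (mod 2039)
Right side y^r · r^s mod p:
957^2 = 915849 ≡ 338
957^4 ≡ 338^2 = 114244 ≡ 60
957^8 ≡ 60^2 = 3600 ≡ 1561
957^16 ≡ 1561^2 = 2436721 ≡ 116
957^32 ≡ 116^2 = 13456 ≡ 1222
957^64 ≡ 1222^2 = 1493284 ≡ 736
957^128 ≡ 736^2 = 541696 ≡ 1361
957^256 ≡ 1361^2 = 1852321 ≡ 909
957^512 ≡ 909^2 = 826281 ≡ 486
705 = 512 + 128 + 64 + 1, so 957^705 ≡ 486·1361·736·957 ≡ 686 (mod 2039)
705^2 = 497025 ≡ 1548
705^4 ≡ 1548^2 = 2396304 ≡ 479
705^8 ≡ 479^2 = 229441 ≡ 1073
705^16 ≡ 1073^2 = 1151329 ≡ 1333
705^32 ≡ 1333^2 = 1776889 ≡ 920
705^64 ≡ 920^2 = 846400 ≡ 215
705^128 ≡ 215^2 = 46225 ≡ 1367
705^256 ≡ 1367^2 = 1868689 ≡ 965
705^512 ≡ 965^2 = 931225 ≡ 1441
705^1024 ≡ 1441^2 = 2076481 ≡ 779
1899 = 1024 + 512 + 256 + 64 + 32 + 8 + 2 + 1, so 705^1899 ≡ 779·1441·965·215·920·1073·1548·705 ≡ 1539 (mod 2039)
686·1539 = 1055754 ≡ 1591 (mod 2039)
1591 ≡ 1591 (mod 2039), so the signature is genuine.

verifies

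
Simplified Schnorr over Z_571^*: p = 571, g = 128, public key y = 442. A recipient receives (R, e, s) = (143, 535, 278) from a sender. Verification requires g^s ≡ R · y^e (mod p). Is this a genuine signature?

genuine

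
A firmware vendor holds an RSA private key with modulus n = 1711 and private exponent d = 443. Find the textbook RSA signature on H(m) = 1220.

(H(m))^2 ≡ 1220^2 = 1488400 ≡ 1541
(H(m))^4 ≡ 1541^2 = 2374681 ≡ 1524
(H(m))^8 ≡ 1524^2 = 2322576 ≡ 749
(H(m))^16 ≡ 749^2 = 561001 ≡ 1504
(H(m))^32 ≡ 1504^2 = 2262016 ≡ 74
(H(m))^64 ≡ 74^2 = 5476 ≡ 343
(H(m))^128 ≡ 343^2 = 117649 ≡ 1301
(H(m))^256 ≡ 1301^2 = 1692601 ≡ 422
443 = 256 + 128 + 32 + 16 + 8 + 2 + 1, so (H(m))^443 ≡ 422·1301·74·1504·749·1541·1220 ≡ 1257 (mod 1711)

1257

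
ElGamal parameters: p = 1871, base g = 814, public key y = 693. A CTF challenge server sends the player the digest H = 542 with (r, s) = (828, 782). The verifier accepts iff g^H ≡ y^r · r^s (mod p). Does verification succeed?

fails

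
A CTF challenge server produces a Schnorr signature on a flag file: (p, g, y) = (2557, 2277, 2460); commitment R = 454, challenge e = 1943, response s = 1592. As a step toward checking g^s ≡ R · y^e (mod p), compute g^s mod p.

839

2277^1592 mod 2557 = 839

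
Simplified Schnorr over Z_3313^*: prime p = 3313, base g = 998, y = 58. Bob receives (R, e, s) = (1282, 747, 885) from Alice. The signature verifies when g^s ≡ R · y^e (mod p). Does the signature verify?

verifies

g^s mod p:
998^2 = 996004 ≡ 2104
998^4 ≡ 2104^2 = 4426816 ≡ 648
998^8 ≡ 648^2 = 419904 ≡ 2466
998^16 ≡ 2466^2 = 6081156 ≡ 1801
998^32 ≡ 1801^2 = 3243601 ≡ 174
998^64 ≡ 174^2 = 30276 ≡ 459
998^128 ≡ 459^2 = 210681 ≡ 1962
998^256 ≡ 1962^2 = 3849444 ≡ 3051
998^512 ≡ 3051^2 = 9308601 ≡ 2384
885 = 512 + 256 + 64 + 32 + 16 + 4 + 1, so 998^885 ≡ 2384·3051·459·174·1801·648·998 ≡ 735 (mod 3313)
R · y^e mod p:
58^2 = 3364 ≡ 51
58^4 ≡ 51^2 = 2601
58^8 ≡ 2601^2 = 6765201 ≡ 55
58^16 ≡ 55^2 = 3025
58^32 ≡ 3025^2 = 9150625 ≡ 119
58^64 ≡ 119^2 = 14161 ≡ 909
58^128 ≡ 909^2 = 826281 ≡ 1344
58^256 ≡ 1344^2 = 1806336 ≡ 751
58^512 ≡ 751^2 = 564001 ≡ 791
747 = 512 + 128 + 64 + 32 + 8 + 2 + 1, so 58^747 ≡ 791·1344·909·119·55·51·58 ≡ 29 (mod 3313)
1282·29 = 37178 ≡ 735 (mod 3313)
735 ≡ 735 (mod 3313); signature holds.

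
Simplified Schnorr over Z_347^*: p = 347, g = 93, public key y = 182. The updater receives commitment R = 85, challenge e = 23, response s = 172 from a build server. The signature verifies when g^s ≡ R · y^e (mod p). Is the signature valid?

g^s mod p:
93^172 mod 347 = 250
R · y^e mod p:
182^23 mod 347 = 161
85·161 = 13685 ≡ 152 (mod 347)
250 ≠ 152; the check fails.

invalid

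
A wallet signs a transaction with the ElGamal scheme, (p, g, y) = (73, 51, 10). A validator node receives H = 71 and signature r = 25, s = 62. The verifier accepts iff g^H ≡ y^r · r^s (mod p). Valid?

Left side g^H mod p:
51^71 mod 73 = 63
Right side y^r · r^s mod p:
10^25 mod 73 = 10
25^62 mod 73 = 69
10·69 = 690 ≡ 33 (mod 73)
63 ≠ 33, so verification fails.

no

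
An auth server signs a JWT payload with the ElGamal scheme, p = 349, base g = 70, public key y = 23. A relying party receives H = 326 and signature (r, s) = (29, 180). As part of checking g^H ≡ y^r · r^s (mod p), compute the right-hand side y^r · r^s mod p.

194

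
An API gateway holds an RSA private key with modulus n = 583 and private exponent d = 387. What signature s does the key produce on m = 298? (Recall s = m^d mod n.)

353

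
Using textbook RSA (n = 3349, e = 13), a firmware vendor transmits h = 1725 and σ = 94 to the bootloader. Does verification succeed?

Squares mod 3349: σ^1≡94, σ^2≡2138, σ^4≡3008, σ^8≡2415
13 = 8 + 4 + 1, so σ^13 ≡ 2415·3008·94 ≡ 1725 (mod 3349)
1725 = h, so the signature checks out.

passes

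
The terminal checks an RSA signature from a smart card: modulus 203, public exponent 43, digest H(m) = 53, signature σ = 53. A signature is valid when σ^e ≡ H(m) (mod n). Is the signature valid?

σ^2 ≡ 53^2 = 2809 ≡ 170
σ^4 ≡ 170^2 = 28900 ≡ 74
σ^8 ≡ 74^2 = 5476 ≡ 198
σ^16 ≡ 198^2 = 39204 ≡ 25
σ^32 ≡ 25^2 = 625 ≡ 16
43 = 32 + 8 + 2 + 1, so σ^43 ≡ 16·198·170·53 ≡ 53 (mod 203)
Since 53 equals the digest 53, verification succeeds.

valid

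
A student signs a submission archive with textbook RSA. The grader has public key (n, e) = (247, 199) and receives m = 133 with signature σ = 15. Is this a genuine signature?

Squares mod 247: σ^1≡15, σ^2≡225, σ^4≡237, σ^8≡100, σ^16≡120, σ^32≡74, σ^64≡42, σ^128≡35
199 = 128 + 64 + 4 + 2 + 1, so σ^199 ≡ 35·42·237·225·15 ≡ 167 (mod 247)
The recovered value 167 does not match the digest 133.

forged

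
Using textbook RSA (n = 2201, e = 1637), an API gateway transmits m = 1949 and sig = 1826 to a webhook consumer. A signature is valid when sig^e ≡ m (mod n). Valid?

no

Squares mod 2201: sig^1≡1826, sig^2≡1962, sig^4≡2096, sig^8≡20, sig^16≡400, sig^32≡1528, sig^64≡1724, sig^128≡826, sig^256≡2167, sig^512≡1156, sig^1024≡329
1637 = 1024 + 512 + 64 + 32 + 4 + 1, so sig^1637 ≡ 329·1156·1724·1528·2096·1826 ≡ 536 (mod 2201)
536 ≠ 1949, so verification fails.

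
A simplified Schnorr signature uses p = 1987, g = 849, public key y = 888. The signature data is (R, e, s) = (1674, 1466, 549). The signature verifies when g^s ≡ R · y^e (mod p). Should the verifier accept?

g^s mod p:
849^2 = 720801 ≡ 1507
849^4 ≡ 1507^2 = 2271049 ≡ 1895
849^8 ≡ 1895^2 = 3591025 ≡ 516
849^16 ≡ 516^2 = 266256 ≡ 1985
849^32 ≡ 1985^2 = 3940225 ≡ 4
849^64 ≡ 4^2 = 16
849^128 ≡ 16^2 = 256
849^256 ≡ 256^2 = 65536 ≡ 1952
849^512 ≡ 1952^2 = 3810304 ≡ 1225
549 = 512 + 32 + 4 + 1, so 849^549 ≡ 1225·4·1895·849 ≡ 779 (mod 1987)
R · y^e mod p:
888^2 = 788544 ≡ 1692
888^4 ≡ 1692^2 = 2862864 ≡ 1584
888^8 ≡ 1584^2 = 2509056 ≡ 1462
888^16 ≡ 1462^2 = 2137444 ≡ 1419
888^32 ≡ 1419^2 = 2013561 ≡ 730
888^64 ≡ 730^2 = 532900 ≡ 384
888^128 ≡ 384^2 = 147456 ≡ 418
888^256 ≡ 418^2 = 174724 ≡ 1855
888^512 ≡ 1855^2 = 3441025 ≡ 1528
888^1024 ≡ 1528^2 = 2334784 ≡ 59
1466 = 1024 + 256 + 128 + 32 + 16 + 8 + 2, so 888^1466 ≡ 59·1855·418·730·1419·1462·1692 ≡ 1483 (mod 1987)
1674·1483 = 2482542 ≡ 779 (mod 1987)
779 ≡ 779 (mod 1987); signature holds.

accept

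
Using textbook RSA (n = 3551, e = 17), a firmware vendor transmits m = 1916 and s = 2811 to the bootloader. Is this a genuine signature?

forged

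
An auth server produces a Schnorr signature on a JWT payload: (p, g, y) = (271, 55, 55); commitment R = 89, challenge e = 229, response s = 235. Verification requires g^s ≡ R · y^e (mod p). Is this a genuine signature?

forged

g^s mod p:
55^2 = 3025 ≡ 44
55^4 ≡ 44^2 = 1936 ≡ 39
55^8 ≡ 39^2 = 1521 ≡ 166
55^16 ≡ 166^2 = 27556 ≡ 185
55^32 ≡ 185^2 = 34225 ≡ 79
55^64 ≡ 79^2 = 6241 ≡ 8
55^128 ≡ 8^2 = 64
235 = 128 + 64 + 32 + 8 + 2 + 1, so 55^235 ≡ 64·8·79·166·44·55 ≡ 258 (mod 271)
R · y^e mod p:
55^2 = 3025 ≡ 44
55^4 ≡ 44^2 = 1936 ≡ 39
55^8 ≡ 39^2 = 1521 ≡ 166
55^16 ≡ 166^2 = 27556 ≡ 185
55^32 ≡ 185^2 = 34225 ≡ 79
55^64 ≡ 79^2 = 6241 ≡ 8
55^128 ≡ 8^2 = 64
229 = 128 + 64 + 32 + 4 + 1, so 55^229 ≡ 64·8·79·39·55 ≡ 39 (mod 271)
89·39 = 3471 ≡ 219 (mod 271)
258 ≠ 219; the check fails.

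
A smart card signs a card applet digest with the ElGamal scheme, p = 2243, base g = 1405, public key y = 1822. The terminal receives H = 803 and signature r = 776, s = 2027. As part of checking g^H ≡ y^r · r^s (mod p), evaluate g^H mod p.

1725

Squares mod 2243: 1405^1≡1405, 1405^2≡185, 1405^4≡580, 1405^8≡2193, 1405^16≡257, 1405^32≡1002, 1405^64≡1383, 1405^128≡1653, 1405^256≡435, 1405^512≡813
803 = 512 + 256 + 32 + 2 + 1, so 1405^803 ≡ 813·435·1002·185·1405 ≡ 1725 (mod 2243)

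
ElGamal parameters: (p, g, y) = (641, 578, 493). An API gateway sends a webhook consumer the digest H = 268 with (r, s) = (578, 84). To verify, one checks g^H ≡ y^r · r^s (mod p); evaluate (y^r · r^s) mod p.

493

493^2 = 243049 ≡ 110
493^4 ≡ 110^2 = 12100 ≡ 562
493^8 ≡ 562^2 = 315844 ≡ 472
493^16 ≡ 472^2 = 222784 ≡ 357
493^32 ≡ 357^2 = 127449 ≡ 531
493^64 ≡ 531^2 = 281961 ≡ 562
493^128 ≡ 562^2 = 315844 ≡ 472
493^256 ≡ 472^2 = 222784 ≡ 357
493^512 ≡ 357^2 = 127449 ≡ 531
578 = 512 + 64 + 2, so 493^578 ≡ 531·562·110 ≡ 169 (mod 641)
578^2 = 334084 ≡ 123
578^4 ≡ 123^2 = 15129 ≡ 386
578^8 ≡ 386^2 = 148996 ≡ 284
578^16 ≡ 284^2 = 80656 ≡ 531
578^32 ≡ 531^2 = 281961 ≡ 562
578^64 ≡ 562^2 = 315844 ≡ 472
84 = 64 + 16 + 4, so 578^84 ≡ 472·531·386 ≡ 386 (mod 641)
y^r · r^s ≡ 169·386 = 65234 ≡ 493 (mod 641)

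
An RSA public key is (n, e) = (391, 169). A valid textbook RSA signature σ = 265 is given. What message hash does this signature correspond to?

Squares mod 391: σ^1≡265, σ^2≡236, σ^4≡174, σ^8≡169, σ^16≡18, σ^32≡324, σ^64≡188, σ^128≡154
169 = 128 + 32 + 8 + 1, so σ^169 ≡ 154·324·169·265 ≡ 381 (mod 391)

381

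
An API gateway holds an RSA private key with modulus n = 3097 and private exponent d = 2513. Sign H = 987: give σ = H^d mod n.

Squares mod 3097: H^1≡987, H^2≡1711, H^4≡856, H^8≡1844, H^16≡2927, H^32≡1027, H^64≡1749, H^128≡2262, H^256≡400, H^512≡2053, H^1024≡2889, H^2048≡3003
2513 = 2048 + 256 + 128 + 64 + 16 + 1, so H^2513 ≡ 3003·400·2262·1749·2927·987 ≡ 2526 (mod 3097)

2526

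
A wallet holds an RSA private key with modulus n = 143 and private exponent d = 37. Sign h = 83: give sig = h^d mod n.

h^2 ≡ 83^2 = 6889 ≡ 25
h^4 ≡ 25^2 = 625 ≡ 53
h^8 ≡ 53^2 = 2809 ≡ 92
h^16 ≡ 92^2 = 8464 ≡ 27
h^32 ≡ 27^2 = 729 ≡ 14
37 = 32 + 4 + 1, so h^37 ≡ 14·53·83 ≡ 96 (mod 143)

96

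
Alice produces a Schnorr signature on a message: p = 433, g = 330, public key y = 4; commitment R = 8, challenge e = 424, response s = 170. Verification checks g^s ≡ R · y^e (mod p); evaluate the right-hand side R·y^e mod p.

4^2 = 16
4^4 ≡ 16^2 = 256
4^8 ≡ 256^2 = 65536 ≡ 153
4^16 ≡ 153^2 = 23409 ≡ 27
4^32 ≡ 27^2 = 729 ≡ 296
4^64 ≡ 296^2 = 87616 ≡ 150
4^128 ≡ 150^2 = 22500 ≡ 417
4^256 ≡ 417^2 = 173889 ≡ 256
424 = 256 + 128 + 32 + 8, so 4^424 ≡ 256·417·296·153 ≡ 150 (mod 433)
R · y^e ≡ 8·150 = 1200 ≡ 334 (mod 433)

334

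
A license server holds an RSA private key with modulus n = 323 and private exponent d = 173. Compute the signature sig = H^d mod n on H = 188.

137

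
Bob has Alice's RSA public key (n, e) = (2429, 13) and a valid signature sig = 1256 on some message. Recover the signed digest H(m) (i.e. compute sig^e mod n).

sig^2 ≡ 1256^2 = 1577536 ≡ 1115
sig^4 ≡ 1115^2 = 1243225 ≡ 2006
sig^8 ≡ 2006^2 = 4024036 ≡ 1612
13 = 8 + 4 + 1, so sig^13 ≡ 1612·2006·1256 ≡ 2425 (mod 2429)

2425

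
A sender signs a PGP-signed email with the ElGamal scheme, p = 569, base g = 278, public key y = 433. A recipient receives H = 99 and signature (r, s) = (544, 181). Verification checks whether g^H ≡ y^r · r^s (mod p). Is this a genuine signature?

genuine

Left side g^H mod p:
Squares mod 569: 278^1≡278, 278^2≡469, 278^4≡327, 278^8≡526, 278^16≡142, 278^32≡249, 278^64≡549
99 = 64 + 32 + 2 + 1, so 278^99 ≡ 549·249·469·278 ≡ 41 (mod 569)
Right side y^r · r^s mod p:
Squares mod 569: 433^1≡433, 433^2≡288, 433^4≡439, 433^8≡399, 433^16≡450, 433^32≡505, 433^64≡113, 433^128≡251, 433^256≡411, 433^512≡497
544 = 512 + 32, so 433^544 ≡ 497·505 ≡ 56 (mod 569)
Squares mod 569: 544^1≡544, 544^2≡56, 544^4≡291, 544^8≡469, 544^16≡327, 544^32≡526, 544^64≡142, 544^128≡249
181 = 128 + 32 + 16 + 4 + 1, so 544^181 ≡ 249·526·327·291·544 ≡ 397 (mod 569)
56·397 = 22232 ≡ 41 (mod 569)
41 ≡ 41 (mod 569), so the signature is genuine.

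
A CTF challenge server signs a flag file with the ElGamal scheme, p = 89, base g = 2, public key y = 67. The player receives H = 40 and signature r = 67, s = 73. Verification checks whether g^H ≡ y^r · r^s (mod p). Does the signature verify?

does not verify

Left side g^H mod p:
Squares mod 89: 2^1≡2, 2^2≡4, 2^4≡16, 2^8≡78, 2^16≡32, 2^32≡45
40 = 32 + 8, so 2^40 ≡ 45·78 ≡ 39 (mod 89)
Right side y^r · r^s mod p:
Squares mod 89: 67^1≡67, 67^2≡39, 67^4≡8, 67^8≡64, 67^16≡2, 67^32≡4, 67^64≡16
67 = 64 + 2 + 1, so 67^67 ≡ 16·39·67 ≡ 67 (mod 89)
Squares mod 89: 67^1≡67, 67^2≡39, 67^4≡8, 67^8≡64, 67^16≡2, 67^32≡4, 67^64≡16
73 = 64 + 8 + 1, so 67^73 ≡ 16·64·67 ≡ 78 (mod 89)
67·78 = 5226 ≡ 64 (mod 89)
39 ≠ 64, so verification fails.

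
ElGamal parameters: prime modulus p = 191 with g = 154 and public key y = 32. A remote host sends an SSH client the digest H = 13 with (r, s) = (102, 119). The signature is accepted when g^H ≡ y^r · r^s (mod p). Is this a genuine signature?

forged

Left side g^H mod p:
Squares mod 191: 154^1≡154, 154^2≡32, 154^4≡69, 154^8≡177
13 = 8 + 4 + 1, so 154^13 ≡ 177·69·154 ≡ 25 (mod 191)
Right side y^r · r^s mod p:
Squares mod 191: 32^1≡32, 32^2≡69, 32^4≡177, 32^8≡5, 32^16≡25, 32^32≡52, 32^64≡30
102 = 64 + 32 + 4 + 2, so 32^102 ≡ 30·52·177·69 ≡ 30 (mod 191)
Squares mod 191: 102^1≡102, 102^2≡90, 102^4≡78, 102^8≡163, 102^16≡20, 102^32≡18, 102^64≡133
119 = 64 + 32 + 16 + 4 + 2 + 1, so 102^119 ≡ 133·18·20·78·90·102 ≡ 13 (mod 191)
30·13 = 390 ≡ 8 (mod 191)
25 ≠ 8, so verification fails.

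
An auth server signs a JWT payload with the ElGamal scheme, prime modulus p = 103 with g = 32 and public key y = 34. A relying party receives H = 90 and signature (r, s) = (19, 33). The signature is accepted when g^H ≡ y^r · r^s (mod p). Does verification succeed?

passes

Left side g^H mod p:
32^2 = 1024 ≡ 97
32^4 ≡ 97^2 = 9409 ≡ 36
32^8 ≡ 36^2 = 1296 ≡ 60
32^16 ≡ 60^2 = 3600 ≡ 98
32^32 ≡ 98^2 = 9604 ≡ 25
32^64 ≡ 25^2 = 625 ≡ 7
90 = 64 + 16 + 8 + 2, so 32^90 ≡ 7·98·60·97 ≡ 34 (mod 103)
Right side y^r · r^s mod p:
34^2 = 1156 ≡ 23
34^4 ≡ 23^2 = 529 ≡ 14
34^8 ≡ 14^2 = 196 ≡ 93
34^16 ≡ 93^2 = 8649 ≡ 100
19 = 16 + 2 + 1, so 34^19 ≡ 100·23·34 ≡ 23 (mod 103)
19^2 = 361 ≡ 52
19^4 ≡ 52^2 = 2704 ≡ 26
19^8 ≡ 26^2 = 676 ≡ 58
19^16 ≡ 58^2 = 3364 ≡ 68
19^32 ≡ 68^2 = 4624 ≡ 92
33 = 32 + 1, so 19^33 ≡ 92·19 ≡ 100 (mod 103)
23·100 = 2300 ≡ 34 (mod 103)
34 ≡ 34 (mod 103), so the signature is genuine.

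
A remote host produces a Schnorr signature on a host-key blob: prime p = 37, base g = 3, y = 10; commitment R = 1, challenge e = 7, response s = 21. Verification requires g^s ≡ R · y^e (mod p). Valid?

no

g^s mod p:
Squares mod 37: 3^1≡3, 3^2≡9, 3^4≡7, 3^8≡12, 3^16≡33
21 = 16 + 4 + 1, so 3^21 ≡ 33·7·3 ≡ 27 (mod 37)
R · y^e mod p:
Squares mod 37: 10^1≡10, 10^2≡26, 10^4≡10
7 = 4 + 2 + 1, so 10^7 ≡ 10·26·10 ≡ 10 (mod 37)
1·10 = 10 ≡ 10 (mod 37)
27 ≠ 10; the check fails.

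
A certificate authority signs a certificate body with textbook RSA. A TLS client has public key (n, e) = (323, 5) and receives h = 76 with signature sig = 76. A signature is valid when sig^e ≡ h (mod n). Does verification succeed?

sig^2 ≡ 76^2 = 5776 ≡ 285
sig^4 ≡ 285^2 = 81225 ≡ 152
5 = 4 + 1, so sig^5 ≡ 152·76 ≡ 247 (mod 323)
sig^5 mod 323 = 247, but h = 76.

fails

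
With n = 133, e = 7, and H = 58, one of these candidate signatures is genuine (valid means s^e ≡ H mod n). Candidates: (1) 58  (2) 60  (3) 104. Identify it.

Candidate 1: Squares mod 133: 58^1≡58, 58^2≡39, 58^4≡58; 7 = 4 + 2 + 1, so 58^7 ≡ 58·39·58 ≡ 58 (mod 133)
  → matches H = 58
Candidate 2: Squares mod 133: 60^1≡60, 60^2≡9, 60^4≡81; 7 = 4 + 2 + 1, so 60^7 ≡ 81·9·60 ≡ 116 (mod 133)
Candidate 3: Squares mod 133: 104^1≡104, 104^2≡43, 104^4≡120; 7 = 4 + 2 + 1, so 104^7 ≡ 120·43·104 ≡ 118 (mod 133)

1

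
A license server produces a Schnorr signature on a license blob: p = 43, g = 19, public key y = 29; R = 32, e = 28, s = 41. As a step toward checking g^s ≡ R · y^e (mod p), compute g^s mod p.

19^2 = 361 ≡ 17
19^4 ≡ 17^2 = 289 ≡ 31
19^8 ≡ 31^2 = 961 ≡ 15
19^16 ≡ 15^2 = 225 ≡ 10
19^32 ≡ 10^2 = 100 ≡ 14
41 = 32 + 8 + 1, so 19^41 ≡ 14·15·19 ≡ 34 (mod 43)

34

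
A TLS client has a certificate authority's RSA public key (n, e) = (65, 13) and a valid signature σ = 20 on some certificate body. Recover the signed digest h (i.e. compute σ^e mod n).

20

σ^2 ≡ 20^2 = 400 ≡ 10
σ^4 ≡ 10^2 = 100 ≡ 35
σ^8 ≡ 35^2 = 1225 ≡ 55
13 = 8 + 4 + 1, so σ^13 ≡ 55·35·20 ≡ 20 (mod 65)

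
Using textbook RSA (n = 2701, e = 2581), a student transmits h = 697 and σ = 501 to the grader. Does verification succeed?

σ^2 ≡ 501^2 = 251001 ≡ 2509
σ^4 ≡ 2509^2 = 6295081 ≡ 1751
σ^8 ≡ 1751^2 = 3066001 ≡ 366
σ^16 ≡ 366^2 = 133956 ≡ 1607
σ^32 ≡ 1607^2 = 2582449 ≡ 293
σ^64 ≡ 293^2 = 85849 ≡ 2118
σ^128 ≡ 2118^2 = 4485924 ≡ 2264
σ^256 ≡ 2264^2 = 5125696 ≡ 1899
σ^512 ≡ 1899^2 = 3606201 ≡ 366
σ^1024 ≡ 366^2 = 133956 ≡ 1607
σ^2048 ≡ 1607^2 = 2582449 ≡ 293
2581 = 2048 + 512 + 16 + 4 + 1, so σ^2581 ≡ 293·366·1607·1751·501 ≡ 2346 (mod 2701)
σ^2581 mod 2701 = 2346, but h = 697.

fails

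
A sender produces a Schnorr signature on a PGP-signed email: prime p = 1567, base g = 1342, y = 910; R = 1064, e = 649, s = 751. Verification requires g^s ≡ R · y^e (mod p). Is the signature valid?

g^s mod p:
Squares mod 1567: 1342^1≡1342, 1342^2≡481, 1342^4≡1012, 1342^8≡893, 1342^16≡1413, 1342^32≡211, 1342^64≡645, 1342^128≡770, 1342^256≡574, 1342^512≡406
751 = 512 + 128 + 64 + 32 + 8 + 4 + 2 + 1, so 1342^751 ≡ 406·770·645·211·893·1012·481·1342 ≡ 505 (mod 1567)
R · y^e mod p:
Squares mod 1567: 910^1≡910, 910^2≡724, 910^4≡798, 910^8≡602, 910^16≡427, 910^32≡557, 910^64≡1550, 910^128≡289, 910^256≡470, 910^512≡1520
649 = 512 + 128 + 8 + 1, so 910^649 ≡ 1520·289·602·910 ≡ 1470 (mod 1567)
1064·1470 = 1564080 ≡ 214 (mod 1567)
505 ≠ 214; the check fails.

invalid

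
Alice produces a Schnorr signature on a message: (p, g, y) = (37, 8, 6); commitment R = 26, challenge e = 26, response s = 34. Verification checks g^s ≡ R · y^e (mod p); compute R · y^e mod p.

11

Squares mod 37: 6^1≡6, 6^2≡36, 6^4≡1, 6^8≡1, 6^16≡1
26 = 16 + 8 + 2, so 6^26 ≡ 1·1·36 ≡ 36 (mod 37)
R · y^e ≡ 26·36 = 936 ≡ 11 (mod 37)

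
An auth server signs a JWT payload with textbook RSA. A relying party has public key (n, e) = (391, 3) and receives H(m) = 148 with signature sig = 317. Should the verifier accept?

reject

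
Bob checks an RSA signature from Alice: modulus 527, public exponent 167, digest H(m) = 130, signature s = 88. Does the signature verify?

verifies

Squares mod 527: s^1≡88, s^2≡366, s^4≡98, s^8≡118, s^16≡222, s^32≡273, s^64≡222, s^128≡273
167 = 128 + 32 + 4 + 2 + 1, so s^167 ≡ 273·273·98·366·88 ≡ 130 (mod 527)
s^167 mod 527 = 130 matches H(m).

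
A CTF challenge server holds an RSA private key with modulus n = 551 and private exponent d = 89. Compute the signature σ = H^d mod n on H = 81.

460

H^2 ≡ 81^2 = 6561 ≡ 500
H^4 ≡ 500^2 = 250000 ≡ 397
H^8 ≡ 397^2 = 157609 ≡ 23
H^16 ≡ 23^2 = 529
H^32 ≡ 529^2 = 279841 ≡ 484
H^64 ≡ 484^2 = 234256 ≡ 81
89 = 64 + 16 + 8 + 1, so H^89 ≡ 81·529·23·81 ≡ 460 (mod 551)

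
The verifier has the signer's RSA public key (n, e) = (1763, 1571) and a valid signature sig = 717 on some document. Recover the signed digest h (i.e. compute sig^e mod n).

349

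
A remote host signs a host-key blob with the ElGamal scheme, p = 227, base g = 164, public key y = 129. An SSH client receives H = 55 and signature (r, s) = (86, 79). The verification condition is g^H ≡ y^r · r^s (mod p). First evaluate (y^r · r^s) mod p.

129^2 = 16641 ≡ 70
129^4 ≡ 70^2 = 4900 ≡ 133
129^8 ≡ 133^2 = 17689 ≡ 210
129^16 ≡ 210^2 = 44100 ≡ 62
129^32 ≡ 62^2 = 3844 ≡ 212
129^64 ≡ 212^2 = 44944 ≡ 225
86 = 64 + 16 + 4 + 2, so 129^86 ≡ 225·62·133·70 ≡ 82 (mod 227)
86^2 = 7396 ≡ 132
86^4 ≡ 132^2 = 17424 ≡ 172
86^8 ≡ 172^2 = 29584 ≡ 74
86^16 ≡ 74^2 = 5476 ≡ 28
86^32 ≡ 28^2 = 784 ≡ 103
86^64 ≡ 103^2 = 10609 ≡ 167
79 = 64 + 8 + 4 + 2 + 1, so 86^79 ≡ 167·74·172·132·86 ≡ 123 (mod 227)
y^r · r^s ≡ 82·123 = 10086 ≡ 98 (mod 227)

98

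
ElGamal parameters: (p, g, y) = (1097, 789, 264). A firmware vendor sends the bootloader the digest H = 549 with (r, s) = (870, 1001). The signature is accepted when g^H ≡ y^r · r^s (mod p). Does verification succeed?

fails

Left side g^H mod p:
789^2 = 622521 ≡ 522
789^4 ≡ 522^2 = 272484 ≡ 428
789^8 ≡ 428^2 = 183184 ≡ 1082
789^16 ≡ 1082^2 = 1170724 ≡ 225
789^32 ≡ 225^2 = 50625 ≡ 163
789^64 ≡ 163^2 = 26569 ≡ 241
789^128 ≡ 241^2 = 58081 ≡ 1037
789^256 ≡ 1037^2 = 1075369 ≡ 309
789^512 ≡ 309^2 = 95481 ≡ 42
549 = 512 + 32 + 4 + 1, so 789^549 ≡ 42·163·428·789 ≡ 789 (mod 1097)
Right side y^r · r^s mod p:
264^2 = 69696 ≡ 585
264^4 ≡ 585^2 = 342225 ≡ 1058
264^8 ≡ 1058^2 = 1119364 ≡ 424
264^16 ≡ 424^2 = 179776 ≡ 965
264^32 ≡ 965^2 = 931225 ≡ 969
264^64 ≡ 969^2 = 938961 ≡ 1026
264^128 ≡ 1026^2 = 1052676 ≡ 653
264^256 ≡ 653^2 = 426409 ≡ 773
264^512 ≡ 773^2 = 597529 ≡ 761
870 = 512 + 256 + 64 + 32 + 4 + 2, so 264^870 ≡ 761·773·1026·969·1058·585 ≡ 441 (mod 1097)
870^2 = 756900 ≡ 1067
870^4 ≡ 1067^2 = 1138489 ≡ 900
870^8 ≡ 900^2 = 810000 ≡ 414
870^16 ≡ 414^2 = 171396 ≡ 264
870^32 ≡ 264^2 = 69696 ≡ 585
870^64 ≡ 585^2 = 342225 ≡ 1058
870^128 ≡ 1058^2 = 1119364 ≡ 424
870^256 ≡ 424^2 = 179776 ≡ 965
870^512 ≡ 965^2 = 931225 ≡ 969
1001 = 512 + 256 + 128 + 64 + 32 + 8 + 1, so 870^1001 ≡ 969·965·424·1058·585·414·870 ≡ 419 (mod 1097)
441·419 = 184779 ≡ 483 (mod 1097)
789 ≠ 483, so verification fails.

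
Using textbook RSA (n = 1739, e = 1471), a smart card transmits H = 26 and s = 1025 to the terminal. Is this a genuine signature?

genuine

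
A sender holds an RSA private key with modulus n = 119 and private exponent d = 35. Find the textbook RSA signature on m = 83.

111

Squares mod 119: m^1≡83, m^2≡106, m^4≡50, m^8≡1, m^16≡1, m^32≡1
35 = 32 + 2 + 1, so m^35 ≡ 1·106·83 ≡ 111 (mod 119)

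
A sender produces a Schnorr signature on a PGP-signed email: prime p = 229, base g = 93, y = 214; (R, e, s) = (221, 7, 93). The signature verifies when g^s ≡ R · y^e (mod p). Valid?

g^s mod p:
93^2 = 8649 ≡ 176
93^4 ≡ 176^2 = 30976 ≡ 61
93^8 ≡ 61^2 = 3721 ≡ 57
93^16 ≡ 57^2 = 3249 ≡ 43
93^32 ≡ 43^2 = 1849 ≡ 17
93^64 ≡ 17^2 = 289 ≡ 60
93 = 64 + 16 + 8 + 4 + 1, so 93^93 ≡ 60·43·57·61·93 ≡ 106 (mod 229)
R · y^e mod p:
214^2 = 45796 ≡ 225
214^4 ≡ 225^2 = 50625 ≡ 16
7 = 4 + 2 + 1, so 214^7 ≡ 16·225·214 ≡ 44 (mod 229)
221·44 = 9724 ≡ 106 (mod 229)
106 ≡ 106 (mod 229); signature holds.

yes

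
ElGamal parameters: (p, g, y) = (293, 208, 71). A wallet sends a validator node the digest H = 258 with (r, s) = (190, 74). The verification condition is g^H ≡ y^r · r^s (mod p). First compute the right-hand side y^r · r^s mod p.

237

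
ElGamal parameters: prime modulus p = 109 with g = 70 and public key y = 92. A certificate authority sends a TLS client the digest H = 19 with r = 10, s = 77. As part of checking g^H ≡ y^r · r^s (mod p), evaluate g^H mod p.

59

Squares mod 109: 70^1≡70, 70^2≡104, 70^4≡25, 70^8≡80, 70^16≡78
19 = 16 + 2 + 1, so 70^19 ≡ 78·104·70 ≡ 59 (mod 109)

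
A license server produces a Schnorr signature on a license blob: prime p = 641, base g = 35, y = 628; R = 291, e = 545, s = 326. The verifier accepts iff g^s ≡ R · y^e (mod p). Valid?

yes

g^s mod p:
35^2 = 1225 ≡ 584
35^4 ≡ 584^2 = 341056 ≡ 44
35^8 ≡ 44^2 = 1936 ≡ 13
35^16 ≡ 13^2 = 169
35^32 ≡ 169^2 = 28561 ≡ 357
35^64 ≡ 357^2 = 127449 ≡ 531
35^128 ≡ 531^2 = 281961 ≡ 562
35^256 ≡ 562^2 = 315844 ≡ 472
326 = 256 + 64 + 4 + 2, so 35^326 ≡ 472·531·44·584 ≡ 56 (mod 641)
R · y^e mod p:
628^2 = 394384 ≡ 169
628^4 ≡ 169^2 = 28561 ≡ 357
628^8 ≡ 357^2 = 127449 ≡ 531
628^16 ≡ 531^2 = 281961 ≡ 562
628^32 ≡ 562^2 = 315844 ≡ 472
628^64 ≡ 472^2 = 222784 ≡ 357
628^128 ≡ 357^2 = 127449 ≡ 531
628^256 ≡ 531^2 = 281961 ≡ 562
628^512 ≡ 562^2 = 315844 ≡ 472
545 = 512 + 32 + 1, so 628^545 ≡ 472·472·628 ≡ 487 (mod 641)
291·487 = 141717 ≡ 56 (mod 641)
56 ≡ 56 (mod 641); signature holds.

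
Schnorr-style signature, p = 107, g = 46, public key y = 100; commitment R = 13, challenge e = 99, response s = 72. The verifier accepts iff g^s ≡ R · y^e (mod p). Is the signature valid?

valid

g^s mod p:
46^2 = 2116 ≡ 83
46^4 ≡ 83^2 = 6889 ≡ 41
46^8 ≡ 41^2 = 1681 ≡ 76
46^16 ≡ 76^2 = 5776 ≡ 105
46^32 ≡ 105^2 = 11025 ≡ 4
46^64 ≡ 4^2 = 16
72 = 64 + 8, so 46^72 ≡ 16·76 ≡ 39 (mod 107)
R · y^e mod p:
100^2 = 10000 ≡ 49
100^4 ≡ 49^2 = 2401 ≡ 47
100^8 ≡ 47^2 = 2209 ≡ 69
100^16 ≡ 69^2 = 4761 ≡ 53
100^32 ≡ 53^2 = 2809 ≡ 27
100^64 ≡ 27^2 = 729 ≡ 87
99 = 64 + 32 + 2 + 1, so 100^99 ≡ 87·27·49·100 ≡ 3 (mod 107)
13·3 = 39 ≡ 39 (mod 107)
39 ≡ 39 (mod 107); signature holds.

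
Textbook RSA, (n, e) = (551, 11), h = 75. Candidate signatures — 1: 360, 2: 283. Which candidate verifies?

1

Candidate 1: 360^2 = 129600 ≡ 115; 360^4 ≡ 115^2 = 13225 ≡ 1; 360^8 ≡ 1^2 = 1; 11 = 8 + 2 + 1, so 360^11 ≡ 1·115·360 ≡ 75 (mod 551)
  → matches h = 75
Candidate 2: 283^2 = 80089 ≡ 194; 283^4 ≡ 194^2 = 37636 ≡ 168; 283^8 ≡ 168^2 = 28224 ≡ 123; 11 = 8 + 2 + 1, so 283^11 ≡ 123·194·283 ≡ 441 (mod 551)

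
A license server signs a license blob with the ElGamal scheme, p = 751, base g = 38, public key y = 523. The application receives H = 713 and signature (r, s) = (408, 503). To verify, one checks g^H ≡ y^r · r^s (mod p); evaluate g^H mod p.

271

Squares mod 751: 38^1≡38, 38^2≡693, 38^4≡360, 38^8≡428, 38^16≡691, 38^32≡596, 38^64≡744, 38^128≡49, 38^256≡148, 38^512≡125
713 = 512 + 128 + 64 + 8 + 1, so 38^713 ≡ 125·49·744·428·38 ≡ 271 (mod 751)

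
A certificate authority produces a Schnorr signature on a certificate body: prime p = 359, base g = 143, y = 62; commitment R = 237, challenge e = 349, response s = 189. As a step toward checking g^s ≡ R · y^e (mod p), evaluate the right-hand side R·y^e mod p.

42

62^2 = 3844 ≡ 254
62^4 ≡ 254^2 = 64516 ≡ 255
62^8 ≡ 255^2 = 65025 ≡ 46
62^16 ≡ 46^2 = 2116 ≡ 321
62^32 ≡ 321^2 = 103041 ≡ 8
62^64 ≡ 8^2 = 64
62^128 ≡ 64^2 = 4096 ≡ 147
62^256 ≡ 147^2 = 21609 ≡ 69
349 = 256 + 64 + 16 + 8 + 4 + 1, so 62^349 ≡ 69·64·321·46·255·62 ≡ 341 (mod 359)
R · y^e ≡ 237·341 = 80817 ≡ 42 (mod 359)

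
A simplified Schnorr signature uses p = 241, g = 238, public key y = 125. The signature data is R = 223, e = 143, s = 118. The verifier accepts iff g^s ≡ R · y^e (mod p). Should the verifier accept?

accept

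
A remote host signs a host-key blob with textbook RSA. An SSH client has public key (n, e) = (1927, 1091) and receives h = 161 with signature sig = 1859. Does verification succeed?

passes

sig^2 ≡ 1859^2 = 3455881 ≡ 770
sig^4 ≡ 770^2 = 592900 ≡ 1311
sig^8 ≡ 1311^2 = 1718721 ≡ 1764
sig^16 ≡ 1764^2 = 3111696 ≡ 1518
sig^32 ≡ 1518^2 = 2304324 ≡ 1559
sig^64 ≡ 1559^2 = 2430481 ≡ 534
sig^128 ≡ 534^2 = 285156 ≡ 1887
sig^256 ≡ 1887^2 = 3560769 ≡ 1600
sig^512 ≡ 1600^2 = 2560000 ≡ 944
sig^1024 ≡ 944^2 = 891136 ≡ 862
1091 = 1024 + 64 + 2 + 1, so sig^1091 ≡ 862·534·770·1859 ≡ 161 (mod 1927)
Since 161 equals the digest 161, verification succeeds.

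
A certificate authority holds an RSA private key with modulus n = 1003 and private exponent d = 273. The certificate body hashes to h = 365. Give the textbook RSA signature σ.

Squares mod 1003: h^1≡365, h^2≡829, h^4≡186, h^8≡494, h^16≡307, h^32≡970, h^64≡86, h^128≡375, h^256≡205
273 = 256 + 16 + 1, so h^273 ≡ 205·307·365 ≡ 569 (mod 1003)

569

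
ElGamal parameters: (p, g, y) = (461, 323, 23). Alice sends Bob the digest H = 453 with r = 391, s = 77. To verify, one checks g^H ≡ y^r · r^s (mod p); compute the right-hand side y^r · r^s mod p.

172

23^2 = 529 ≡ 68
23^4 ≡ 68^2 = 4624 ≡ 14
23^8 ≡ 14^2 = 196
23^16 ≡ 196^2 = 38416 ≡ 153
23^32 ≡ 153^2 = 23409 ≡ 359
23^64 ≡ 359^2 = 128881 ≡ 262
23^128 ≡ 262^2 = 68644 ≡ 416
23^256 ≡ 416^2 = 173056 ≡ 181
391 = 256 + 128 + 4 + 2 + 1, so 23^391 ≡ 181·416·14·68·23 ≡ 1 (mod 461)
391^2 = 152881 ≡ 290
391^4 ≡ 290^2 = 84100 ≡ 198
391^8 ≡ 198^2 = 39204 ≡ 19
391^16 ≡ 19^2 = 361
391^32 ≡ 361^2 = 130321 ≡ 319
391^64 ≡ 319^2 = 101761 ≡ 341
77 = 64 + 8 + 4 + 1, so 391^77 ≡ 341·19·198·391 ≡ 172 (mod 461)
y^r · r^s ≡ 1·172 = 172 ≡ 172 (mod 461)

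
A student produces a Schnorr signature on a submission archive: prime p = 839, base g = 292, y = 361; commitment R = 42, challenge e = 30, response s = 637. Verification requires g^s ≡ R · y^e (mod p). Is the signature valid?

g^s mod p:
Squares mod 839: 292^1≡292, 292^2≡525, 292^4≡433, 292^8≡392, 292^16≡127, 292^32≡188, 292^64≡106, 292^128≡329, 292^256≡10, 292^512≡100
637 = 512 + 64 + 32 + 16 + 8 + 4 + 1, so 292^637 ≡ 100·106·188·127·392·433·292 ≡ 640 (mod 839)
R · y^e mod p:
Squares mod 839: 361^1≡361, 361^2≡276, 361^4≡666, 361^8≡564, 361^16≡115
30 = 16 + 8 + 4 + 2, so 361^30 ≡ 115·564·666·276 ≡ 817 (mod 839)
42·817 = 34314 ≡ 754 (mod 839)
640 ≠ 754; the check fails.

invalid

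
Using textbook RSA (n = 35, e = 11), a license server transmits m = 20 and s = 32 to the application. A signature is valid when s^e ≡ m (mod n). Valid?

s^11 mod 35 = 23
The recovered value 23 does not match the digest 20.

no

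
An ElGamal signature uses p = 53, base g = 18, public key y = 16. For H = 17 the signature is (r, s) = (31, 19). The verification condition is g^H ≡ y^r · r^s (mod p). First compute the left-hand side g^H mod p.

33

18^2 = 324 ≡ 6
18^4 ≡ 6^2 = 36
18^8 ≡ 36^2 = 1296 ≡ 24
18^16 ≡ 24^2 = 576 ≡ 46
17 = 16 + 1, so 18^17 ≡ 46·18 ≡ 33 (mod 53)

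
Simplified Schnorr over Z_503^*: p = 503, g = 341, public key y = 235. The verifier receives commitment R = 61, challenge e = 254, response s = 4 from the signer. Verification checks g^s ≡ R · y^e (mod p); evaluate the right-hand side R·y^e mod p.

Squares mod 503: 235^1≡235, 235^2≡398, 235^4≡462, 235^8≡172, 235^16≡410, 235^32≡98, 235^64≡47, 235^128≡197
254 = 128 + 64 + 32 + 16 + 8 + 4 + 2, so 235^254 ≡ 197·47·98·410·172·462·398 ≡ 28 (mod 503)
R · y^e ≡ 61·28 = 1708 ≡ 199 (mod 503)

199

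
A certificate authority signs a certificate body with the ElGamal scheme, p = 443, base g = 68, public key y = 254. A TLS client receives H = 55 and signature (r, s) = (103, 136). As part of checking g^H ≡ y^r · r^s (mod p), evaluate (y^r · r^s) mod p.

415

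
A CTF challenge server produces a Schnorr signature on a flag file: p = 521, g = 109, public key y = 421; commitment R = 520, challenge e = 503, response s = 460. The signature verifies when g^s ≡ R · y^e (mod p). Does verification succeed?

passes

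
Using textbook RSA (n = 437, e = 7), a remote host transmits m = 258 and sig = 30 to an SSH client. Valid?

sig^2 ≡ 30^2 = 900 ≡ 26
sig^4 ≡ 26^2 = 676 ≡ 239
7 = 4 + 2 + 1, so sig^7 ≡ 239·26·30 ≡ 258 (mod 437)
258 = m, so the signature checks out.

yes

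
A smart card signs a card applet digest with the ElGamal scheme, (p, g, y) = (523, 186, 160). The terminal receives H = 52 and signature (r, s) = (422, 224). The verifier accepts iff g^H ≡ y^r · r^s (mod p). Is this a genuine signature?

forged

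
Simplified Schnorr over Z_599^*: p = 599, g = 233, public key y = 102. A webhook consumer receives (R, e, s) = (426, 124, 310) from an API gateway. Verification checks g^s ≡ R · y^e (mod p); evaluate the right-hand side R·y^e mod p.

498

102^2 = 10404 ≡ 221
102^4 ≡ 221^2 = 48841 ≡ 322
102^8 ≡ 322^2 = 103684 ≡ 57
102^16 ≡ 57^2 = 3249 ≡ 254
102^32 ≡ 254^2 = 64516 ≡ 423
102^64 ≡ 423^2 = 178929 ≡ 427
124 = 64 + 32 + 16 + 8 + 4, so 102^124 ≡ 427·423·254·57·322 ≡ 423 (mod 599)
R · y^e ≡ 426·423 = 180198 ≡ 498 (mod 599)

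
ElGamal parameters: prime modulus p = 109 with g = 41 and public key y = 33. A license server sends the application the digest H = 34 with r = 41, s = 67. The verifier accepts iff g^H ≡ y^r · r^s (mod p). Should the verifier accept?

Left side g^H mod p:
41^2 = 1681 ≡ 46
41^4 ≡ 46^2 = 2116 ≡ 45
41^8 ≡ 45^2 = 2025 ≡ 63
41^16 ≡ 63^2 = 3969 ≡ 45
41^32 ≡ 45^2 = 2025 ≡ 63
34 = 32 + 2, so 41^34 ≡ 63·46 ≡ 64 (mod 109)
Right side y^r · r^s mod p:
33^2 = 1089 ≡ 108
33^4 ≡ 108^2 = 11664 ≡ 1
33^8 ≡ 1^2 = 1
33^16 ≡ 1^2 = 1
33^32 ≡ 1^2 = 1
41 = 32 + 8 + 1, so 33^41 ≡ 1·1·33 ≡ 33 (mod 109)
41^2 = 1681 ≡ 46
41^4 ≡ 46^2 = 2116 ≡ 45
41^8 ≡ 45^2 = 2025 ≡ 63
41^16 ≡ 63^2 = 3969 ≡ 45
41^32 ≡ 45^2 = 2025 ≡ 63
41^64 ≡ 63^2 = 3969 ≡ 45
67 = 64 + 2 + 1, so 41^67 ≡ 45·46·41 ≡ 68 (mod 109)
33·68 = 2244 ≡ 64 (mod 109)
64 ≡ 64 (mod 109), so the signature is genuine.

accept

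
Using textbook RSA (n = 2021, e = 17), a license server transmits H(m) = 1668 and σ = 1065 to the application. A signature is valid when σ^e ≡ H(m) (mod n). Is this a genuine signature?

Squares mod 2021: σ^1≡1065, σ^2≡444, σ^4≡1099, σ^8≡1264, σ^16≡1106
17 = 16 + 1, so σ^17 ≡ 1106·1065 ≡ 1668 (mod 2021)
Since 1668 equals the digest 1668, verification succeeds.

genuine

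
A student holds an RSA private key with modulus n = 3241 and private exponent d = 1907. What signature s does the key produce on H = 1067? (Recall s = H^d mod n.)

327

Squares mod 3241: H^1≡1067, H^2≡898, H^4≡2636, H^8≡3033, H^16≡1131, H^32≡2207, H^64≡2867, H^128≡513, H^256≡648, H^512≡1815, H^1024≡1369
1907 = 1024 + 512 + 256 + 64 + 32 + 16 + 2 + 1, so H^1907 ≡ 1369·1815·648·2867·2207·1131·898·1067 ≡ 327 (mod 3241)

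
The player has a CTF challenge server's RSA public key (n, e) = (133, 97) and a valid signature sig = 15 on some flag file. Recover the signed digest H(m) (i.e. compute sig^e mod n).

127

sig^2 ≡ 15^2 = 225 ≡ 92
sig^4 ≡ 92^2 = 8464 ≡ 85
sig^8 ≡ 85^2 = 7225 ≡ 43
sig^16 ≡ 43^2 = 1849 ≡ 120
sig^32 ≡ 120^2 = 14400 ≡ 36
sig^64 ≡ 36^2 = 1296 ≡ 99
97 = 64 + 32 + 1, so sig^97 ≡ 99·36·15 ≡ 127 (mod 133)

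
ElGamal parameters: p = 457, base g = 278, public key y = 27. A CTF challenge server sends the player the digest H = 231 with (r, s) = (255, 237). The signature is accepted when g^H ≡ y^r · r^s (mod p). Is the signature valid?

Left side g^H mod p:
278^2 = 77284 ≡ 51
278^4 ≡ 51^2 = 2601 ≡ 316
278^8 ≡ 316^2 = 99856 ≡ 230
278^16 ≡ 230^2 = 52900 ≡ 345
278^32 ≡ 345^2 = 119025 ≡ 205
278^64 ≡ 205^2 = 42025 ≡ 438
278^128 ≡ 438^2 = 191844 ≡ 361
231 = 128 + 64 + 32 + 4 + 2 + 1, so 278^231 ≡ 361·438·205·316·51·278 ≡ 446 (mod 457)
Right side y^r · r^s mod p:
27^2 = 729 ≡ 272
27^4 ≡ 272^2 = 73984 ≡ 407
27^8 ≡ 407^2 = 165649 ≡ 215
27^16 ≡ 215^2 = 46225 ≡ 68
27^32 ≡ 68^2 = 4624 ≡ 54
27^64 ≡ 54^2 = 2916 ≡ 174
27^128 ≡ 174^2 = 30276 ≡ 114
255 = 128 + 64 + 32 + 16 + 8 + 4 + 2 + 1, so 27^255 ≡ 114·174·54·68·215·407·272·27 ≡ 329 (mod 457)
255^2 = 65025 ≡ 131
255^4 ≡ 131^2 = 17161 ≡ 252
255^8 ≡ 252^2 = 63504 ≡ 438
255^16 ≡ 438^2 = 191844 ≡ 361
255^32 ≡ 361^2 = 130321 ≡ 76
255^64 ≡ 76^2 = 5776 ≡ 292
255^128 ≡ 292^2 = 85264 ≡ 262
237 = 128 + 64 + 32 + 8 + 4 + 1, so 255^237 ≡ 262·292·76·438·252·255 ≡ 275 (mod 457)
329·275 = 90475 ≡ 446 (mod 457)
446 ≡ 446 (mod 457), so the signature is genuine.

valid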